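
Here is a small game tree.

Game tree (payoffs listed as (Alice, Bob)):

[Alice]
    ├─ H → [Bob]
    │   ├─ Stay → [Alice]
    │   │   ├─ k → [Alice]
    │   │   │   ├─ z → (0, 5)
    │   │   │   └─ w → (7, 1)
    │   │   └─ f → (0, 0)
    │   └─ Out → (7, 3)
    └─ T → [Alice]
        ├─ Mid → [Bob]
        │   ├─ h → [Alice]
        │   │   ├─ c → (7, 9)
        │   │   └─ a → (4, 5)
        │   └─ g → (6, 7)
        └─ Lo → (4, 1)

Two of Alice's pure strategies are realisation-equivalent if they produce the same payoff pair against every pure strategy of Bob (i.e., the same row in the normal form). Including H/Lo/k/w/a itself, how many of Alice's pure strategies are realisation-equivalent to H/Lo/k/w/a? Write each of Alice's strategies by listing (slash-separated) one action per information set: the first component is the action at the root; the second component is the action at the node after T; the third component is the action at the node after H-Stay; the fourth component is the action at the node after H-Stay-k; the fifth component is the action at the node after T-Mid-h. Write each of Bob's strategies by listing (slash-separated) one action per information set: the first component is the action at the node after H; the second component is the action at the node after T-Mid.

Row for H/Lo/k/w/a (columns Stay/h, Stay/g, Out/h, Out/g): (7,1) (7,1) (7,3) (7,3).
Under H/Lo/k/w/a, Alice's choice at the node after T and at the node after T-Mid-h can never be reached regardless of what Bob does, so varying those choices leaves every outcome unchanged.
Holding the reachable choices fixed and varying the unreachable ones freely already gives 2 × 2 = 4 equivalent strategies.
No other strategy reproduces this row, so those 4 are the full class: H/Mid/k/w/c, H/Mid/k/w/a, H/Lo/k/w/c, H/Lo/k/w/a.

4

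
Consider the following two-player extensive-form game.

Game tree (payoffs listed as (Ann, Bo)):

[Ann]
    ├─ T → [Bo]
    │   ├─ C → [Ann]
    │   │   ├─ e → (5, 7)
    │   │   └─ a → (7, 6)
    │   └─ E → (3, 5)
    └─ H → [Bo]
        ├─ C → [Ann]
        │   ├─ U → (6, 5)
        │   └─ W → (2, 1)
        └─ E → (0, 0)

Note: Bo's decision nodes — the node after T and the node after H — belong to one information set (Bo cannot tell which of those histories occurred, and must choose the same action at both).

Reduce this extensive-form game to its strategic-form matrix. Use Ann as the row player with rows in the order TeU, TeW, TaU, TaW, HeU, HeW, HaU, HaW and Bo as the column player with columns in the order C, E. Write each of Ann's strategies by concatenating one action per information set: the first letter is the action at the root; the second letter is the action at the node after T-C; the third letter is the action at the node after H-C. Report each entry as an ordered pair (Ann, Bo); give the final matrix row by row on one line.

            C        E
 TeU    (5,7)    (3,5)
 TeW    (5,7)    (3,5)
 TaU    (7,6)    (3,5)
 TaW    (7,6)    (3,5)
 HeU    (6,5)    (0,0)
 HeW    (2,1)    (0,0)
 HaU    (6,5)    (0,0)
 HaW    (2,1)    (0,0)

TeU: (5,7) (3,5) | TeW: (5,7) (3,5) | TaU: (7,6) (3,5) | TaW: (7,6) (3,5) | HeU: (6,5) (0,0) | HeW: (2,1) (0,0) | HaU: (6,5) (0,0) | HaW: (2,1) (0,0)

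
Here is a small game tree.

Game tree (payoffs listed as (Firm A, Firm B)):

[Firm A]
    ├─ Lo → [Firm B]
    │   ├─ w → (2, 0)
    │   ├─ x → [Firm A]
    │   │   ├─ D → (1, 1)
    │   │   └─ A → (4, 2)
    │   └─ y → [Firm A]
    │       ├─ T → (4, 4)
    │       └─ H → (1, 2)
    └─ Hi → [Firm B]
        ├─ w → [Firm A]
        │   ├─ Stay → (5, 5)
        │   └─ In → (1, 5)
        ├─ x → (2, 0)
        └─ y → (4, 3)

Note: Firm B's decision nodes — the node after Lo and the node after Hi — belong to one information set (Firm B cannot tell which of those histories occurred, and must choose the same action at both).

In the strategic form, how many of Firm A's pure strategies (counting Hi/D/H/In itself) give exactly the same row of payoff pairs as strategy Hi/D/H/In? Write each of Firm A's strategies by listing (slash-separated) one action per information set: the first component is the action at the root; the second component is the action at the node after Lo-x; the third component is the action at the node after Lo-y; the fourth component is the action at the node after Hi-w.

4

Row for Hi/D/H/In (columns w, x, y): (1,5) (2,0) (4,3).
Under Hi/D/H/In, Firm A's choice at the node after Lo-x and at the node after Lo-y can never be reached regardless of what Firm B does, so varying those choices leaves every outcome unchanged.
Holding the reachable choices fixed and varying the unreachable ones freely already gives 2 × 2 = 4 equivalent strategies.
No other strategy reproduces this row, so those 4 are the full class: Hi/D/T/In, Hi/D/H/In, Hi/A/T/In, Hi/A/H/In.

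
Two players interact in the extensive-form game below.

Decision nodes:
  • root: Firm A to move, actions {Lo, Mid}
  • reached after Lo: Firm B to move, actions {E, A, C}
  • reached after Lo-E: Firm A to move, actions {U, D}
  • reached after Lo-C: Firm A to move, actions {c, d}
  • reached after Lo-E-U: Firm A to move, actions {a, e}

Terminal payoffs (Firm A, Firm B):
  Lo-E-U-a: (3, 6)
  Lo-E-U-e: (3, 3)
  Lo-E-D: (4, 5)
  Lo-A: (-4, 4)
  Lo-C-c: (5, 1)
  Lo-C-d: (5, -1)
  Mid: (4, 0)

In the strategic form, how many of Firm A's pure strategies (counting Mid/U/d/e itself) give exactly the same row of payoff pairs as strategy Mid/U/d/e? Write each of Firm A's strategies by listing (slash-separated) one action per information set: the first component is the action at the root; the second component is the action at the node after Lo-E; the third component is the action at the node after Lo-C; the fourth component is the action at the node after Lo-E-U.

8

Row for Mid/U/d/e (columns E, A, C): (4,0) (4,0) (4,0).
Under Mid/U/d/e, Firm A's choice at the node after Lo-E and at the node after Lo-C and at the node after Lo-E-U can never be reached regardless of what Firm B does, so varying those choices leaves every outcome unchanged.
Holding the reachable choices fixed and varying the unreachable ones freely already gives 2 × 2 × 2 = 8 equivalent strategies.
No other strategy reproduces this row, so those 8 are the full class: Mid/U/c/a, Mid/U/c/e, Mid/U/d/a, Mid/U/d/e, Mid/D/c/a, Mid/D/c/e, Mid/D/d/a, Mid/D/d/e.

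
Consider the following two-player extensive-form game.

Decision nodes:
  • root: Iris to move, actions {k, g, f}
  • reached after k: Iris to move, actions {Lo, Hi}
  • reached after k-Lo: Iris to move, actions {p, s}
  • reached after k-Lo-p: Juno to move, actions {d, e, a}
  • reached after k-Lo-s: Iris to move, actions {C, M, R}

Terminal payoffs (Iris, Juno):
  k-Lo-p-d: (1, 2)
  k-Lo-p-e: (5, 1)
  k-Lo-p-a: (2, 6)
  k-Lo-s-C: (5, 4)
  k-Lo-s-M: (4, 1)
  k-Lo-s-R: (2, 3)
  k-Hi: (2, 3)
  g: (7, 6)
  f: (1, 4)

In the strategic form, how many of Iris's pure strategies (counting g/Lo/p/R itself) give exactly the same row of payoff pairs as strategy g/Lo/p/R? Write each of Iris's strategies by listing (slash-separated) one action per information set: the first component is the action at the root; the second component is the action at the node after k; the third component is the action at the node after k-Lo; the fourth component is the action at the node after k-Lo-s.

12

Row for g/Lo/p/R (columns d, e, a): (7,6) (7,6) (7,6).
Under g/Lo/p/R, Iris's choice at the node after k and at the node after k-Lo and at the node after k-Lo-s can never be reached regardless of what Juno does, so varying those choices leaves every outcome unchanged.
Holding the reachable choices fixed and varying the unreachable ones freely already gives 2 × 2 × 3 = 12 equivalent strategies.
No other strategy reproduces this row, so those 12 are the full class: g/Lo/p/C, g/Lo/p/M, g/Lo/p/R, g/Lo/s/C, g/Lo/s/M, g/Lo/s/R, g/Hi/p/C, g/Hi/p/M, g/Hi/p/R, g/Hi/s/C, g/Hi/s/M, g/Hi/s/R.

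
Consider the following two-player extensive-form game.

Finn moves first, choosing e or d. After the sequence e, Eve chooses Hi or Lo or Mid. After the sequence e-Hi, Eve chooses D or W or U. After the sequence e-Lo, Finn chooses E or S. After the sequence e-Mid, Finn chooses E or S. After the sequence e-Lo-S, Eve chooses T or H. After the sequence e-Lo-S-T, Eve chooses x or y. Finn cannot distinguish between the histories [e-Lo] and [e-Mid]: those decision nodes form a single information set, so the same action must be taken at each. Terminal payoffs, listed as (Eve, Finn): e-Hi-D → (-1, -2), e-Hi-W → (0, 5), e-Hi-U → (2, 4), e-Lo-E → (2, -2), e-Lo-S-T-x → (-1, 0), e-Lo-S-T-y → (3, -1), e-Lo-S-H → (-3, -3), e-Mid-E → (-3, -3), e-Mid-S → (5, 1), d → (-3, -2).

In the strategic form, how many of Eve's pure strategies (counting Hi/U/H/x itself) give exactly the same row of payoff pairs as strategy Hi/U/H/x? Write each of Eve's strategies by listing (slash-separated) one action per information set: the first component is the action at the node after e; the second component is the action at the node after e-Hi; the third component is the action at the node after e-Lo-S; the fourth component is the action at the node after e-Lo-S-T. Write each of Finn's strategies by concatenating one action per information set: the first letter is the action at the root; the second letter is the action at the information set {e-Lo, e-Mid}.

Row for Hi/U/H/x (columns eE, eS, dE, dS): (2,4) (2,4) (-3,-2) (-3,-2).
Under Hi/U/H/x, Eve's choice at the node after e-Lo-S and at the node after e-Lo-S-T can never be reached regardless of what Finn does, so varying those choices leaves every outcome unchanged.
Holding the reachable choices fixed and varying the unreachable ones freely already gives 2 × 2 = 4 equivalent strategies.
No other strategy reproduces this row, so those 4 are the full class: Hi/U/T/x, Hi/U/T/y, Hi/U/H/x, Hi/U/H/y.

4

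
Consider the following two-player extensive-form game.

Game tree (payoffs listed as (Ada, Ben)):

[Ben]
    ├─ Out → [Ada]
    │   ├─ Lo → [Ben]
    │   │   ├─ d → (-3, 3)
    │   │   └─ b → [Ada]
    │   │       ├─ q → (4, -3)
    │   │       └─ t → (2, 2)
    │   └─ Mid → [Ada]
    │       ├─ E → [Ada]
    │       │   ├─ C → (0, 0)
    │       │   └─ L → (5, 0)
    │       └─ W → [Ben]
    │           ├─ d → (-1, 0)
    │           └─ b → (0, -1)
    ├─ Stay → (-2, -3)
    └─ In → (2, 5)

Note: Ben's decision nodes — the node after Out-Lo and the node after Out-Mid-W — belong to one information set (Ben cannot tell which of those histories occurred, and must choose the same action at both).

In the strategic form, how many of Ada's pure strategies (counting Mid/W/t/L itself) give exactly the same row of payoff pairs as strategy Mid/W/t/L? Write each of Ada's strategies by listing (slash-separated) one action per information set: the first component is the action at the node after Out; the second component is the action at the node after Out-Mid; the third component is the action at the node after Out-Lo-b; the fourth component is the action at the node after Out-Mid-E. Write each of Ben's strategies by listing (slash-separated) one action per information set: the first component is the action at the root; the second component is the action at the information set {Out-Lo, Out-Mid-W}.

4

Row for Mid/W/t/L (columns Out/d, Out/b, Stay/d, Stay/b, In/d, In/b): (-1,0) (0,-1) (-2,-3) (-2,-3) (2,5) (2,5).
Under Mid/W/t/L, Ada's choice at the node after Out-Lo-b and at the node after Out-Mid-E can never be reached regardless of what Ben does, so varying those choices leaves every outcome unchanged.
Holding the reachable choices fixed and varying the unreachable ones freely already gives 2 × 2 = 4 equivalent strategies.
No other strategy reproduces this row, so those 4 are the full class: Mid/W/q/C, Mid/W/q/L, Mid/W/t/C, Mid/W/t/L.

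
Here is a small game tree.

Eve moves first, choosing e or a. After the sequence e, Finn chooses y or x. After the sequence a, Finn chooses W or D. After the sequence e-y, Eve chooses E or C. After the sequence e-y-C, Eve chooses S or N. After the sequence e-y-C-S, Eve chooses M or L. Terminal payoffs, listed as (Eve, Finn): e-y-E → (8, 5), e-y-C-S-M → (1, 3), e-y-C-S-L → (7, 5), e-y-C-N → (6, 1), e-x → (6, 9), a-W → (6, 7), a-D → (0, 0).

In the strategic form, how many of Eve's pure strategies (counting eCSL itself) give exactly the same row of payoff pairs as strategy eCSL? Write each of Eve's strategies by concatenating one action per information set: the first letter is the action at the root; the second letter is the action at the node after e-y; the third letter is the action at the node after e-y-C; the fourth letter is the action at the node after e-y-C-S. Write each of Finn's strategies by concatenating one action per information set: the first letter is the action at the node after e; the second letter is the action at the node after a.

1

Row for eCSL (columns yW, yD, xW, xD): (7,5) (7,5) (6,9) (6,9).
Every one of Eve's information sets is on the play path for some reply by Finn when Eve follows eCSL.
Changing the action at any of them therefore changes at least one column, so only eCSL itself gives this row.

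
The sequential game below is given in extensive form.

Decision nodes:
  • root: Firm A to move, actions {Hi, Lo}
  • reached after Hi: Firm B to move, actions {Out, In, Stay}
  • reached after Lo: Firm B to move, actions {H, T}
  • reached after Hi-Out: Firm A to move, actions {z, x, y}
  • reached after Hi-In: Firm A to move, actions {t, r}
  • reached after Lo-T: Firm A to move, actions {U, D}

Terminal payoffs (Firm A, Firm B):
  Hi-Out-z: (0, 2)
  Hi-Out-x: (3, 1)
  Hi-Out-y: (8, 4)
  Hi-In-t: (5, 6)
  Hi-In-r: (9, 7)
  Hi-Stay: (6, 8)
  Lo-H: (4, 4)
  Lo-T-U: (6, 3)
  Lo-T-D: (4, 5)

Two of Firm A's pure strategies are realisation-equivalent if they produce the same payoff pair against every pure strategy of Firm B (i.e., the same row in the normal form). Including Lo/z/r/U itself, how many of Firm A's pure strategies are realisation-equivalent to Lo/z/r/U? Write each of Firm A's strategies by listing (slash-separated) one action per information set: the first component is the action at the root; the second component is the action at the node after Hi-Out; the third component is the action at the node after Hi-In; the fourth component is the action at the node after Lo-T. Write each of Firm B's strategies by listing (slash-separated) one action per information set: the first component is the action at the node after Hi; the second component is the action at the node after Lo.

Row for Lo/z/r/U (columns Out/H, Out/T, In/H, In/T, Stay/H, Stay/T): (4,4) (6,3) (4,4) (6,3) (4,4) (6,3).
Under Lo/z/r/U, Firm A's choice at the node after Hi-Out and at the node after Hi-In can never be reached regardless of what Firm B does, so varying those choices leaves every outcome unchanged.
Holding the reachable choices fixed and varying the unreachable ones freely already gives 3 × 2 = 6 equivalent strategies.
No other strategy reproduces this row, so those 6 are the full class: Lo/z/t/U, Lo/z/r/U, Lo/x/t/U, Lo/x/r/U, Lo/y/t/U, Lo/y/r/U.

6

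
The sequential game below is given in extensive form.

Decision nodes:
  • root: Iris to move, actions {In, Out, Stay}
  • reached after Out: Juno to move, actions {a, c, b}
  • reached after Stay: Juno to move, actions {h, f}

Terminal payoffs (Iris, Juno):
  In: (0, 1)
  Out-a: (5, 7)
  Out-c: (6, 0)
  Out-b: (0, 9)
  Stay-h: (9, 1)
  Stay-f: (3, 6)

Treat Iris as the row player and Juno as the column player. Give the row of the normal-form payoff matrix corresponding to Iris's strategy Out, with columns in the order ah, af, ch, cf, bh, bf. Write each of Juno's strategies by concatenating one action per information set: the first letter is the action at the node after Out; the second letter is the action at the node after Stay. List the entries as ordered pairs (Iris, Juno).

vs ah: Iris plays Out → Juno plays a at [Out] → (5, 7)
vs af: Iris plays Out → Juno plays a at [Out] → (5, 7)
vs ch: Iris plays Out → Juno plays c at [Out] → (6, 0)
vs cf: Iris plays Out → Juno plays c at [Out] → (6, 0)
vs bh: Iris plays Out → Juno plays b at [Out] → (0, 9)
vs bf: Iris plays Out → Juno plays b at [Out] → (0, 9)

(5,7) (5,7) (6,0) (6,0) (0,9) (0,9)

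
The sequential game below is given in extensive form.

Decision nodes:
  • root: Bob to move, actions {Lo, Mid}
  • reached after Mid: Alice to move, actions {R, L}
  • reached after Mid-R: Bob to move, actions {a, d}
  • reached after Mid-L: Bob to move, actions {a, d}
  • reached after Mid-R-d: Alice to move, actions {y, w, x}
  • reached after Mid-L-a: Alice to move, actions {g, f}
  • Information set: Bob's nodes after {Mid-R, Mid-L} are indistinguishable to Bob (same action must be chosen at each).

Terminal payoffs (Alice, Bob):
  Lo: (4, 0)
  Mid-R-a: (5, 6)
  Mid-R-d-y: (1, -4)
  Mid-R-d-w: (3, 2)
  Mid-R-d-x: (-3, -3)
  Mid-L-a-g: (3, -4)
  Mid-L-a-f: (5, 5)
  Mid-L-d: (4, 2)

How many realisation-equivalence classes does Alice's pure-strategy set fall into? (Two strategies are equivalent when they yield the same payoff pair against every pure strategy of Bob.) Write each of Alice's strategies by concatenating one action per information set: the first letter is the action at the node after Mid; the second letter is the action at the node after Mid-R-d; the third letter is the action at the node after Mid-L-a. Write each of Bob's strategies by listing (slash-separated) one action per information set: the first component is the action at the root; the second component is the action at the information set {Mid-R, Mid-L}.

Alice has 12 pure strategies: Ryg, Ryf, Rwg, Rwf, Rxg, Rxf, Lyg, Lyf, Lwg, Lwf, Lxg, Lxf. Columns: Lo/a, Lo/d, Mid/a, Mid/d.
{Ryg, Ryf} → row (4,0) (4,0) (5,6) (1,-4)
{Rwg, Rwf} → row (4,0) (4,0) (5,6) (3,2)
{Rxg, Rxf} → row (4,0) (4,0) (5,6) (-3,-3)
{Lyg, Lwg, Lxg} → row (4,0) (4,0) (3,-4) (4,2)
{Lyf, Lwf, Lxf} → row (4,0) (4,0) (5,5) (4,2)
That's 5 distinct rows out of 12 strategies.

5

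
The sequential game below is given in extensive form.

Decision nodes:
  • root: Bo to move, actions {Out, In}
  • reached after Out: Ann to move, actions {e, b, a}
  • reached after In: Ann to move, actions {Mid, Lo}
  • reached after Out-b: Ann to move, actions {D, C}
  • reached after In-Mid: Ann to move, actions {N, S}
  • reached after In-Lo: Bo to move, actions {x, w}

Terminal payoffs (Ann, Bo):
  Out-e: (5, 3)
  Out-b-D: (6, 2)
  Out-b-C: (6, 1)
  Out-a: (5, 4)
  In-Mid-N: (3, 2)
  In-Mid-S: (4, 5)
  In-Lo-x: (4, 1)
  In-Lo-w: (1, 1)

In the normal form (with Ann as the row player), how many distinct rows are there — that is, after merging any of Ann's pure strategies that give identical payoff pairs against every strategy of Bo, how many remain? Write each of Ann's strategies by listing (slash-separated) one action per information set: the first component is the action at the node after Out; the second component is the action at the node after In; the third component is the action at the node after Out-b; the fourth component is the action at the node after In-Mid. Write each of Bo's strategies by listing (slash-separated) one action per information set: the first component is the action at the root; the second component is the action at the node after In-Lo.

Ann has 24 pure strategies: e/Mid/D/N, e/Mid/D/S, e/Mid/C/N, e/Mid/C/S, e/Lo/D/N, e/Lo/D/S, e/Lo/C/N, e/Lo/C/S, b/Mid/D/N, b/Mid/D/S, b/Mid/C/N, b/Mid/C/S, b/Lo/D/N, b/Lo/D/S, b/Lo/C/N, b/Lo/C/S, a/Mid/D/N, a/Mid/D/S, a/Mid/C/N, a/Mid/C/S, a/Lo/D/N, a/Lo/D/S, a/Lo/C/N, a/Lo/C/S. Columns: Out/x, Out/w, In/x, In/w.
{e/Mid/D/N, e/Mid/C/N} → row (5,3) (5,3) (3,2) (3,2)
{e/Mid/D/S, e/Mid/C/S} → row (5,3) (5,3) (4,5) (4,5)
{e/Lo/D/N, e/Lo/D/S, e/Lo/C/N, e/Lo/C/S} → row (5,3) (5,3) (4,1) (1,1)
{b/Mid/D/N} → row (6,2) (6,2) (3,2) (3,2)
{b/Mid/D/S} → row (6,2) (6,2) (4,5) (4,5)
{b/Mid/C/N} → row (6,1) (6,1) (3,2) (3,2)
{b/Mid/C/S} → row (6,1) (6,1) (4,5) (4,5)
{b/Lo/D/N, b/Lo/D/S} → row (6,2) (6,2) (4,1) (1,1)
{b/Lo/C/N, b/Lo/C/S} → row (6,1) (6,1) (4,1) (1,1)
{a/Mid/D/N, a/Mid/C/N} → row (5,4) (5,4) (3,2) (3,2)
{a/Mid/D/S, a/Mid/C/S} → row (5,4) (5,4) (4,5) (4,5)
{a/Lo/D/N, a/Lo/D/S, a/Lo/C/N, a/Lo/C/S} → row (5,4) (5,4) (4,1) (1,1)
That's 12 distinct rows out of 24 strategies.

12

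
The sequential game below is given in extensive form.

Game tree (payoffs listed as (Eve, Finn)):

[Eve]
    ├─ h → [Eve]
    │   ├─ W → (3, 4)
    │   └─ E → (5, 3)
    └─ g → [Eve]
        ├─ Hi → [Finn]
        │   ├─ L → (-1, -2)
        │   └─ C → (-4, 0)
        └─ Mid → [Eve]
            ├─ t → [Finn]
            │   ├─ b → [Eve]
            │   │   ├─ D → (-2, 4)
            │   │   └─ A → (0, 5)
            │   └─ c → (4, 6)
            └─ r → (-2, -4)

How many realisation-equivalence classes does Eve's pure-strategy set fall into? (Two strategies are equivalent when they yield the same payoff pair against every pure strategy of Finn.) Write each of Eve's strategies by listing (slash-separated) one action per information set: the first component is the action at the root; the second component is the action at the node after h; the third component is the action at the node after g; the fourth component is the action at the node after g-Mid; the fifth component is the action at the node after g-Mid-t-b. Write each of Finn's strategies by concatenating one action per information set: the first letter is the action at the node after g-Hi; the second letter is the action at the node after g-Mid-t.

6

Eve has 32 pure strategies: h/W/Hi/t/D, h/W/Hi/t/A, h/W/Hi/r/D, h/W/Hi/r/A, h/W/Mid/t/D, h/W/Mid/t/A, h/W/Mid/r/D, h/W/Mid/r/A, h/E/Hi/t/D, h/E/Hi/t/A, h/E/Hi/r/D, h/E/Hi/r/A, h/E/Mid/t/D, h/E/Mid/t/A, h/E/Mid/r/D, h/E/Mid/r/A, g/W/Hi/t/D, g/W/Hi/t/A, g/W/Hi/r/D, g/W/Hi/r/A, g/W/Mid/t/D, g/W/Mid/t/A, g/W/Mid/r/D, g/W/Mid/r/A, g/E/Hi/t/D, g/E/Hi/t/A, g/E/Hi/r/D, g/E/Hi/r/A, g/E/Mid/t/D, g/E/Mid/t/A, g/E/Mid/r/D, g/E/Mid/r/A. Columns: Lb, Lc, Cb, Cc.
{h/W/Hi/t/D, h/W/Hi/t/A, h/W/Hi/r/D, h/W/Hi/r/A, h/W/Mid/t/D, h/W/Mid/t/A, h/W/Mid/r/D, h/W/Mid/r/A} → row (3,4) (3,4) (3,4) (3,4)
{h/E/Hi/t/D, h/E/Hi/t/A, h/E/Hi/r/D, h/E/Hi/r/A, h/E/Mid/t/D, h/E/Mid/t/A, h/E/Mid/r/D, h/E/Mid/r/A} → row (5,3) (5,3) (5,3) (5,3)
{g/W/Hi/t/D, g/W/Hi/t/A, g/W/Hi/r/D, g/W/Hi/r/A, g/E/Hi/t/D, g/E/Hi/t/A, g/E/Hi/r/D, g/E/Hi/r/A} → row (-1,-2) (-1,-2) (-4,0) (-4,0)
{g/W/Mid/t/D, g/E/Mid/t/D} → row (-2,4) (4,6) (-2,4) (4,6)
{g/W/Mid/t/A, g/E/Mid/t/A} → row (0,5) (4,6) (0,5) (4,6)
{g/W/Mid/r/D, g/W/Mid/r/A, g/E/Mid/r/D, g/E/Mid/r/A} → row (-2,-4) (-2,-4) (-2,-4) (-2,-4)
That's 6 distinct rows out of 32 strategies.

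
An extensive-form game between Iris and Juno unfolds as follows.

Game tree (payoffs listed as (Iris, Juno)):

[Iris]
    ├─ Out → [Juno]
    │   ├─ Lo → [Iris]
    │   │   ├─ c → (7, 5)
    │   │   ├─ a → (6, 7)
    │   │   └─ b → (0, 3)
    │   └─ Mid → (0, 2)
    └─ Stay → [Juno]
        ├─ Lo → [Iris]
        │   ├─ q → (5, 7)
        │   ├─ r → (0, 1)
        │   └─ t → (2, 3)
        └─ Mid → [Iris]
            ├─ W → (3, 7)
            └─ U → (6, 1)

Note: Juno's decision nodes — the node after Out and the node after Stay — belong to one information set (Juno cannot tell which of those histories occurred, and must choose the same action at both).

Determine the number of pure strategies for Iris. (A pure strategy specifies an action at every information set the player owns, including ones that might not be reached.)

Iris owns the root with actions {Out, Stay} — two choices.
Iris owns the node after Out-Lo with actions {c, a, b} — three choices.
Iris owns the node after Stay-Lo with actions {q, r, t} — three choices.
Iris owns the node after Stay-Mid with actions {W, U} — two choices.
A pure strategy fixes one action at each information set independently, so the count is the product 2 × 3 × 3 × 2 = 36.

36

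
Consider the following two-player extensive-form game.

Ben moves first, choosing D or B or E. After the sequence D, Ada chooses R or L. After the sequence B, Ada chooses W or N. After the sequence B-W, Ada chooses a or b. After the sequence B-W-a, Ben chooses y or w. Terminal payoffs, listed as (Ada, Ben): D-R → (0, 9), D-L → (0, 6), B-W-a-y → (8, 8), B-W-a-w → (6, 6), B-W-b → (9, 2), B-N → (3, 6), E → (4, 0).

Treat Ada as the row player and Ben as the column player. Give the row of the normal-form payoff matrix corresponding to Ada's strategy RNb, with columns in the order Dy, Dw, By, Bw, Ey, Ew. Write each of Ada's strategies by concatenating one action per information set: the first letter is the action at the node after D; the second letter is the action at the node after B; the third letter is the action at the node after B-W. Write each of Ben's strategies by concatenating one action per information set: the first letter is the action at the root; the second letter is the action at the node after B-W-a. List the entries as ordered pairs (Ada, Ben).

vs Dy: Ben plays D → Ada plays R at [D] → (0, 9)
vs Dw: Ben plays D → Ada plays R at [D] → (0, 9)
vs By: Ben plays B → Ada plays N at [B] → (3, 6)
vs Bw: Ben plays B → Ada plays N at [B] → (3, 6)
vs Ey: Ben plays E → (4, 0)
vs Ew: Ben plays E → (4, 0)

(0,9) (0,9) (3,6) (3,6) (4,0) (4,0)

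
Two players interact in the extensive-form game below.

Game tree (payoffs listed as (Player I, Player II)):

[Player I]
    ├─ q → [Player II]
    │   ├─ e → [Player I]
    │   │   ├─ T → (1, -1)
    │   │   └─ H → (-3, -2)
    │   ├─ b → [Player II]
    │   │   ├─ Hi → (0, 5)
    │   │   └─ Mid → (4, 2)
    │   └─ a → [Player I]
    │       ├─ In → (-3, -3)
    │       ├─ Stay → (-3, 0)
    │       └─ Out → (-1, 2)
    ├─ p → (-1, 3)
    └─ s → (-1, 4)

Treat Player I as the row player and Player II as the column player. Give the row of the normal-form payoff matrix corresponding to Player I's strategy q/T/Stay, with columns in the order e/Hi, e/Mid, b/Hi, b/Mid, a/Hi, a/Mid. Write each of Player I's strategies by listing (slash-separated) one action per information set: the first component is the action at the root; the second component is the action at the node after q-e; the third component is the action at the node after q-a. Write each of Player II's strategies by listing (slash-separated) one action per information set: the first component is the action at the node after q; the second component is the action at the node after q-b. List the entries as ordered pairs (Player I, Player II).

(1,-1) (1,-1) (0,5) (4,2) (-3,0) (-3,0)

vs e/Hi: Player I plays q → Player II plays e at [q] → Player I plays T at [q-e] → (1, -1)
vs e/Mid: Player I plays q → Player II plays e at [q] → Player I plays T at [q-e] → (1, -1)
vs b/Hi: Player I plays q → Player II plays b at [q] → Player II plays Hi at [q-b] → (0, 5)
vs b/Mid: Player I plays q → Player II plays b at [q] → Player II plays Mid at [q-b] → (4, 2)
vs a/Hi: Player I plays q → Player II plays a at [q] → Player I plays Stay at [q-a] → (-3, 0)
vs a/Mid: Player I plays q → Player II plays a at [q] → Player I plays Stay at [q-a] → (-3, 0)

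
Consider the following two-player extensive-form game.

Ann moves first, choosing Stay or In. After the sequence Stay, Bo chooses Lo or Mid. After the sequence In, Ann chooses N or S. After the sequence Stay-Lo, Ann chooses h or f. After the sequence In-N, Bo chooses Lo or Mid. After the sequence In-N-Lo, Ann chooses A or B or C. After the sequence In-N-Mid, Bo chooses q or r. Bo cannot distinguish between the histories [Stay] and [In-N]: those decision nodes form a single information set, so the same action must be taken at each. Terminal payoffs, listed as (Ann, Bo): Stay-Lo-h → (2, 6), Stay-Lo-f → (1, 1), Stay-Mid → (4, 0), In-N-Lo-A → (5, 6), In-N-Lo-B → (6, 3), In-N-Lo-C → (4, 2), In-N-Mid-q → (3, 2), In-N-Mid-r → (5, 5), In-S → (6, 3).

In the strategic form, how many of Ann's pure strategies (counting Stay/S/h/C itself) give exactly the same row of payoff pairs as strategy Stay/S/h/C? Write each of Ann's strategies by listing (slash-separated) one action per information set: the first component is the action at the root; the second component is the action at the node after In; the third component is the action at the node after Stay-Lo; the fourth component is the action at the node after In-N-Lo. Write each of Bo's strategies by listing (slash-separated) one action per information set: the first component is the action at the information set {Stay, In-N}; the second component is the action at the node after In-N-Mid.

6

Row for Stay/S/h/C (columns Lo/q, Lo/r, Mid/q, Mid/r): (2,6) (2,6) (4,0) (4,0).
Under Stay/S/h/C, Ann's choice at the node after In and at the node after In-N-Lo can never be reached regardless of what Bo does, so varying those choices leaves every outcome unchanged.
Holding the reachable choices fixed and varying the unreachable ones freely already gives 2 × 3 = 6 equivalent strategies.
No other strategy reproduces this row, so those 6 are the full class: Stay/N/h/A, Stay/N/h/B, Stay/N/h/C, Stay/S/h/A, Stay/S/h/B, Stay/S/h/C.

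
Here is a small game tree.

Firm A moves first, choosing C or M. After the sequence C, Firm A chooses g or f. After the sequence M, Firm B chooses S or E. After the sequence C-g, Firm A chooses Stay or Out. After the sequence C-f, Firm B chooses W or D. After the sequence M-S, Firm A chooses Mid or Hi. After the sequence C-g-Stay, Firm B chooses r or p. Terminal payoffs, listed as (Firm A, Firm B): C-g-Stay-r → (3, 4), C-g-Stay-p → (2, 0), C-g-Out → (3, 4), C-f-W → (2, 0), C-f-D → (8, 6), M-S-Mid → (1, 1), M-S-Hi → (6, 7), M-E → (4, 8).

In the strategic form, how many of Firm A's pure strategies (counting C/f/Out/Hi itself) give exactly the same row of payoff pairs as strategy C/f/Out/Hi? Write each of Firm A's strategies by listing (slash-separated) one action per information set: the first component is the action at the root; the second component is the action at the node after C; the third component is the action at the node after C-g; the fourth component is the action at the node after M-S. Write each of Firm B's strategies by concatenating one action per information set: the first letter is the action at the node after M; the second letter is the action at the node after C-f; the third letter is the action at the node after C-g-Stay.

4

Row for C/f/Out/Hi (columns SWr, SWp, SDr, SDp, EWr, EWp, EDr, EDp): (2,0) (2,0) (8,6) (8,6) (2,0) (2,0) (8,6) (8,6).
Under C/f/Out/Hi, Firm A's choice at the node after C-g and at the node after M-S can never be reached regardless of what Firm B does, so varying those choices leaves every outcome unchanged.
Holding the reachable choices fixed and varying the unreachable ones freely already gives 2 × 2 = 4 equivalent strategies.
No other strategy reproduces this row, so those 4 are the full class: C/f/Stay/Mid, C/f/Stay/Hi, C/f/Out/Mid, C/f/Out/Hi.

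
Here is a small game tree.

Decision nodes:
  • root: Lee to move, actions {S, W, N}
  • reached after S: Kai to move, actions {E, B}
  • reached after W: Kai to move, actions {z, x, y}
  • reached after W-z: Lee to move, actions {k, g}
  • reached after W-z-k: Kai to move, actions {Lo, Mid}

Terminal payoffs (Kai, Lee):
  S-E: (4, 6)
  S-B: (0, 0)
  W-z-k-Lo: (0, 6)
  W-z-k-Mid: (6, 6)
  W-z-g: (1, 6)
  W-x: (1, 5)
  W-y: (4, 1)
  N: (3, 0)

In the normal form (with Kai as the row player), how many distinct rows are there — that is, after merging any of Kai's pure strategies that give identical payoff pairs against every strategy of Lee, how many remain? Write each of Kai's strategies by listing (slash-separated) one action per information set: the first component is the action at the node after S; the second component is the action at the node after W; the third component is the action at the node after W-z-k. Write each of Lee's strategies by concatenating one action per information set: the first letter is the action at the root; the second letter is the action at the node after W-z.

8

Kai has 12 pure strategies: E/z/Lo, E/z/Mid, E/x/Lo, E/x/Mid, E/y/Lo, E/y/Mid, B/z/Lo, B/z/Mid, B/x/Lo, B/x/Mid, B/y/Lo, B/y/Mid. Columns: Sk, Sg, Wk, Wg, Nk, Ng.
{E/z/Lo} → row (4,6) (4,6) (0,6) (1,6) (3,0) (3,0)
{E/z/Mid} → row (4,6) (4,6) (6,6) (1,6) (3,0) (3,0)
{E/x/Lo, E/x/Mid} → row (4,6) (4,6) (1,5) (1,5) (3,0) (3,0)
{E/y/Lo, E/y/Mid} → row (4,6) (4,6) (4,1) (4,1) (3,0) (3,0)
{B/z/Lo} → row (0,0) (0,0) (0,6) (1,6) (3,0) (3,0)
{B/z/Mid} → row (0,0) (0,0) (6,6) (1,6) (3,0) (3,0)
{B/x/Lo, B/x/Mid} → row (0,0) (0,0) (1,5) (1,5) (3,0) (3,0)
{B/y/Lo, B/y/Mid} → row (0,0) (0,0) (4,1) (4,1) (3,0) (3,0)
That's 8 distinct rows out of 12 strategies.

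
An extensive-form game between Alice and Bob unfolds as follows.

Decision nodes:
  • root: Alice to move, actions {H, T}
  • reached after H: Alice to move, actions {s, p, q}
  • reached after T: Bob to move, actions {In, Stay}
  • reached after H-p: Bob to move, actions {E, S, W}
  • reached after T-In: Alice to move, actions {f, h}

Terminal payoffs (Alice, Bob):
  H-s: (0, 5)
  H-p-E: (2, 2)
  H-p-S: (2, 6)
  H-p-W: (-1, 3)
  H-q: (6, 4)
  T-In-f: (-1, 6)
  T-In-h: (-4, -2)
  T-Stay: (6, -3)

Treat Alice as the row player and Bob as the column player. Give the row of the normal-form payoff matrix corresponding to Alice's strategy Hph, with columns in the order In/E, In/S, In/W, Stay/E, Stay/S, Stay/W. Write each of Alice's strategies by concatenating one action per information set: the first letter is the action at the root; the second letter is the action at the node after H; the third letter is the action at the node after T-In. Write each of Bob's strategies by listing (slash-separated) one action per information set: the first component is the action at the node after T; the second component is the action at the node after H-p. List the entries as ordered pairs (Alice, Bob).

(2,2) (2,6) (-1,3) (2,2) (2,6) (-1,3)

vs In/E: Alice plays H → Alice plays p at [H] → Bob plays E at [H-p] → (2, 2)
vs In/S: Alice plays H → Alice plays p at [H] → Bob plays S at [H-p] → (2, 6)
vs In/W: Alice plays H → Alice plays p at [H] → Bob plays W at [H-p] → (-1, 3)
vs Stay/E: Alice plays H → Alice plays p at [H] → Bob plays E at [H-p] → (2, 2)
vs Stay/S: Alice plays H → Alice plays p at [H] → Bob plays S at [H-p] → (2, 6)
vs Stay/W: Alice plays H → Alice plays p at [H] → Bob plays W at [H-p] → (-1, 3)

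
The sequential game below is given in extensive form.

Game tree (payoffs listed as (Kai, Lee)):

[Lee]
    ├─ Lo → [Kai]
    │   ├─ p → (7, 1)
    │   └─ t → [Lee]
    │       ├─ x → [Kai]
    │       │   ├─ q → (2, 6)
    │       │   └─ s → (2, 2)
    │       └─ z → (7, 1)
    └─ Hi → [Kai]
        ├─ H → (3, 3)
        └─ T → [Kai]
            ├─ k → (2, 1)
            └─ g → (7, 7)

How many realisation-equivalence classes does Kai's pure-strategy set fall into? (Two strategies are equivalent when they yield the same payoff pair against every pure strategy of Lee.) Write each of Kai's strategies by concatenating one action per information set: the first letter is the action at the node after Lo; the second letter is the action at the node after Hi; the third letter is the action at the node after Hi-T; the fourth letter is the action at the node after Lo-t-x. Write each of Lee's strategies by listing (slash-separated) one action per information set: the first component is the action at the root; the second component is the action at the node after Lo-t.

Kai has 16 pure strategies: pHkq, pHks, pHgq, pHgs, pTkq, pTks, pTgq, pTgs, tHkq, tHks, tHgq, tHgs, tTkq, tTks, tTgq, tTgs. Columns: Lo/x, Lo/z, Hi/x, Hi/z.
{pHkq, pHks, pHgq, pHgs} → row (7,1) (7,1) (3,3) (3,3)
{pTkq, pTks} → row (7,1) (7,1) (2,1) (2,1)
{pTgq, pTgs} → row (7,1) (7,1) (7,7) (7,7)
{tHkq, tHgq} → row (2,6) (7,1) (3,3) (3,3)
{tHks, tHgs} → row (2,2) (7,1) (3,3) (3,3)
{tTkq} → row (2,6) (7,1) (2,1) (2,1)
{tTks} → row (2,2) (7,1) (2,1) (2,1)
{tTgq} → row (2,6) (7,1) (7,7) (7,7)
{tTgs} → row (2,2) (7,1) (7,7) (7,7)
That's 9 distinct rows out of 16 strategies.

9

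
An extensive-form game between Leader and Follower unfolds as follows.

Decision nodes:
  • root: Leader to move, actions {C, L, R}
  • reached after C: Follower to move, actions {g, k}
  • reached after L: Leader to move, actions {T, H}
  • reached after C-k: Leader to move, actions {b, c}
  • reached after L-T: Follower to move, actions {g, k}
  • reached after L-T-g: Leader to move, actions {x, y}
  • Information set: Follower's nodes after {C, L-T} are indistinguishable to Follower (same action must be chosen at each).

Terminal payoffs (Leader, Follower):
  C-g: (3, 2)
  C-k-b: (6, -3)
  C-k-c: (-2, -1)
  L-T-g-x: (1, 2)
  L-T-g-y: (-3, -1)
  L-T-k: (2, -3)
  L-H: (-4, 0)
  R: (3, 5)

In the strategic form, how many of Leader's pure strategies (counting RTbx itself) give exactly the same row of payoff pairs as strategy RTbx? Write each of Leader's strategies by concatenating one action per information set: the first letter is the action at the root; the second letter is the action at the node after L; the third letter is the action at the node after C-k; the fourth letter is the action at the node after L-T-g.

Row for RTbx (columns g, k): (3,5) (3,5).
Under RTbx, Leader's choice at the node after L and at the node after C-k and at the node after L-T-g can never be reached regardless of what Follower does, so varying those choices leaves every outcome unchanged.
Holding the reachable choices fixed and varying the unreachable ones freely already gives 2 × 2 × 2 = 8 equivalent strategies.
No other strategy reproduces this row, so those 8 are the full class: RTbx, RTby, RTcx, RTcy, RHbx, RHby, RHcx, RHcy.

8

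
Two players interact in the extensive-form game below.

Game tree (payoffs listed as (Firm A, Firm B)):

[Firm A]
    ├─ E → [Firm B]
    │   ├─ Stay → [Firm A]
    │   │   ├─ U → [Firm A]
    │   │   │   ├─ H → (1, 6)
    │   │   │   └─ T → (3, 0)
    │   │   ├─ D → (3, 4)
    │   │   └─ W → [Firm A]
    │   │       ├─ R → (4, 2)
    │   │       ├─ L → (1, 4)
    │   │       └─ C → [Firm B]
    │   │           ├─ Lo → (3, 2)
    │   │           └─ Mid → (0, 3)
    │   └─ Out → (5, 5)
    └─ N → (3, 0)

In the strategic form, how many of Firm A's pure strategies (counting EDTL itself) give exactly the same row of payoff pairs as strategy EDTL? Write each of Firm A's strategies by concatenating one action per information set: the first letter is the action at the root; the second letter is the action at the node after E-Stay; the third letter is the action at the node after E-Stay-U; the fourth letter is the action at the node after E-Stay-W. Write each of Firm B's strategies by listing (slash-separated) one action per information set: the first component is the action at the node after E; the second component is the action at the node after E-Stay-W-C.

Row for EDTL (columns Stay/Lo, Stay/Mid, Out/Lo, Out/Mid): (3,4) (3,4) (5,5) (5,5).
Under EDTL, Firm A's choice at the node after E-Stay-U and at the node after E-Stay-W can never be reached regardless of what Firm B does, so varying those choices leaves every outcome unchanged.
Holding the reachable choices fixed and varying the unreachable ones freely already gives 2 × 3 = 6 equivalent strategies.
No other strategy reproduces this row, so those 6 are the full class: EDHR, EDHL, EDHC, EDTR, EDTL, EDTC.

6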